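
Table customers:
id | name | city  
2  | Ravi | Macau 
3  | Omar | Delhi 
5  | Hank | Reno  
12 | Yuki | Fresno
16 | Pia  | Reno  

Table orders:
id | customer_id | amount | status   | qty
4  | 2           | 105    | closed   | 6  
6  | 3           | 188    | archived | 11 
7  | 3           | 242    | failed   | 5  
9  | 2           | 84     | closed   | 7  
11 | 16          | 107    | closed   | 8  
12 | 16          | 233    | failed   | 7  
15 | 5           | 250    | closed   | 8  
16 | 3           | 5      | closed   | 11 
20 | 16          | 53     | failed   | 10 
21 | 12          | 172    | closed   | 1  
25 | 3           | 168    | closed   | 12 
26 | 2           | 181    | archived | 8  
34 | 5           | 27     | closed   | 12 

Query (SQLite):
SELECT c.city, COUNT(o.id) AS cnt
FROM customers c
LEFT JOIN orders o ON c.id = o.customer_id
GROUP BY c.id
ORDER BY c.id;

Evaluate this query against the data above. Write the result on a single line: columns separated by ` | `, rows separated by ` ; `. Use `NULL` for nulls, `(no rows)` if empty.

LEFT JOIN keeps every customers row; unmatched ones get NULL for orders columns.
Group by customers.id and compute COUNT(o.id). COUNT(col) of an all-NULL group is 0.
  2: ids {4, 9, 26} → COUNT(o.id)=3
  3: ids {6, 7, 16, 25} → COUNT(o.id)=4
  5: ids {15, 34} → COUNT(o.id)=2
  12: ids {21} → COUNT(o.id)=1
  16: ids {11, 12, 20} → COUNT(o.id)=3

Macau | 3 ; Delhi | 4 ; Reno | 2 ; Fresno | 1 ; Reno | 3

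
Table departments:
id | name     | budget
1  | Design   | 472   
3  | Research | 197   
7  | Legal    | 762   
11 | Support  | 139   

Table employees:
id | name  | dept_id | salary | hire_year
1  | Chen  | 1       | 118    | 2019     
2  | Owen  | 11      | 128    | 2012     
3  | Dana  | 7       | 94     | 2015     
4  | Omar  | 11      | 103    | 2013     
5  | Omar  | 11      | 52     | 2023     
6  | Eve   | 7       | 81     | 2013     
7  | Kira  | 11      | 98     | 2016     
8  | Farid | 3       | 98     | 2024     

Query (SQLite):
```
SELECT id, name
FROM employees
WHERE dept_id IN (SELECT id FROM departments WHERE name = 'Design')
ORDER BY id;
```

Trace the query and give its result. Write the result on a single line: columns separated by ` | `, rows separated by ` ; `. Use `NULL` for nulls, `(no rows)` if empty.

1 | Chen

Inner query: departments.id where name = 'Design'.
Outer: keep employees rows whose dept_id is in that set.
Inner query → {1}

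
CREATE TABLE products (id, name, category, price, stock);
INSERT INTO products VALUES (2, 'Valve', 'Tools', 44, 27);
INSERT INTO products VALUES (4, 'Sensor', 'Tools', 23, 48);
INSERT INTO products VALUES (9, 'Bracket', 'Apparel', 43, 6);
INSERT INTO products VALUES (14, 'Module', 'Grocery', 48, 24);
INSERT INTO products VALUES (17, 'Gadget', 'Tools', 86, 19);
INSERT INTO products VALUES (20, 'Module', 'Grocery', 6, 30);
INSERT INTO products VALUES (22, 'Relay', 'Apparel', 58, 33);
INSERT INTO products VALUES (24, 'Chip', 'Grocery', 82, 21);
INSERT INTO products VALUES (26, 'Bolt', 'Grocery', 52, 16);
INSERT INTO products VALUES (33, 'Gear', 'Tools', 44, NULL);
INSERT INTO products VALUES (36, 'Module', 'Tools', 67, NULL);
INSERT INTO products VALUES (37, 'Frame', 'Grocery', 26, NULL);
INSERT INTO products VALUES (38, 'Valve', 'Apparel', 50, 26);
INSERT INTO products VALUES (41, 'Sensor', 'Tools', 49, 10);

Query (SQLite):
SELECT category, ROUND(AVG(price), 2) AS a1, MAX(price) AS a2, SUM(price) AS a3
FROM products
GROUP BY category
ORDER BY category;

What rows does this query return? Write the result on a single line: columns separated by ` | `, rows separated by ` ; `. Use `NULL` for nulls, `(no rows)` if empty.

Apparel | 50.33 | 58 | 151 ; Grocery | 42.8 | 82 | 214 ; Tools | 52.17 | 86 | 313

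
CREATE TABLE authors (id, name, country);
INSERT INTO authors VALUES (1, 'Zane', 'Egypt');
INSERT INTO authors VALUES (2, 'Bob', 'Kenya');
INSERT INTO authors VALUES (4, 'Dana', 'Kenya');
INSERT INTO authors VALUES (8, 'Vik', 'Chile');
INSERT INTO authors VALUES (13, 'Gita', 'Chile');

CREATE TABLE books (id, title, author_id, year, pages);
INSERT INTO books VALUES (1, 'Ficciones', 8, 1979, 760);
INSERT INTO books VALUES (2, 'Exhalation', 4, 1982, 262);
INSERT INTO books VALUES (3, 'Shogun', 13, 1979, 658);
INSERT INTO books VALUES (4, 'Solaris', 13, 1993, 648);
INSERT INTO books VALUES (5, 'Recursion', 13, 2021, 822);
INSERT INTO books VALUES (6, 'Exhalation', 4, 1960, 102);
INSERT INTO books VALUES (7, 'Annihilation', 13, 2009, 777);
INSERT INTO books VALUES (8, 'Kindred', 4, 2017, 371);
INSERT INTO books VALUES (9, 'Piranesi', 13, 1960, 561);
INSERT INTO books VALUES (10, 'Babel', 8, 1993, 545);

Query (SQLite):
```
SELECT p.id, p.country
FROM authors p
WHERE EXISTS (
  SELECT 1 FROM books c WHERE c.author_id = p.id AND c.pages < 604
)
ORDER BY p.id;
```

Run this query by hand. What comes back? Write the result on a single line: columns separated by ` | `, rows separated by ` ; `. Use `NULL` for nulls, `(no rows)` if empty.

4 | Kenya ; 8 | Chile ; 13 | Chile

For each authors row, check whether any books with matching author_id has pages < 604.
Keep rows where that is true.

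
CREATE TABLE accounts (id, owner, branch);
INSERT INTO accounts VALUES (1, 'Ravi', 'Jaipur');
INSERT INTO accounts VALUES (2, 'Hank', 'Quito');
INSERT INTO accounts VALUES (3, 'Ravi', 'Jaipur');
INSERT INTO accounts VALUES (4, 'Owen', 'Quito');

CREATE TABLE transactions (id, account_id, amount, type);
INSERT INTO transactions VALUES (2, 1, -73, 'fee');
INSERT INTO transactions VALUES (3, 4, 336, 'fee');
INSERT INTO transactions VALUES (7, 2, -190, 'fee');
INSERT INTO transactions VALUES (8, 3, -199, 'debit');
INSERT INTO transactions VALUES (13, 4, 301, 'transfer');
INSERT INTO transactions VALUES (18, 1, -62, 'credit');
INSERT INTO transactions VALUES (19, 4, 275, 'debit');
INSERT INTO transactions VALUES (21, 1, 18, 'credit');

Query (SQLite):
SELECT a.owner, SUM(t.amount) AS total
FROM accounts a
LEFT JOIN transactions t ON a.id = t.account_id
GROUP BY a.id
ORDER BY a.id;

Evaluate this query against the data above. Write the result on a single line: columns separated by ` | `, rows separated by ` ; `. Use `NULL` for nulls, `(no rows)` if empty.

Ravi | -117 ; Hank | -190 ; Ravi | -199 ; Owen | 912

LEFT JOIN keeps every accounts row; unmatched ones get NULL for transactions columns.
Group by accounts.id and compute SUM(t.amount). SUM over an all-NULL group is NULL.
  1: ids {2, 18, 21} → SUM(t.amount)=-117
  2: ids {7} → SUM(t.amount)=-190
  3: ids {8} → SUM(t.amount)=-199
  4: ids {3, 13, 19} → SUM(t.amount)=912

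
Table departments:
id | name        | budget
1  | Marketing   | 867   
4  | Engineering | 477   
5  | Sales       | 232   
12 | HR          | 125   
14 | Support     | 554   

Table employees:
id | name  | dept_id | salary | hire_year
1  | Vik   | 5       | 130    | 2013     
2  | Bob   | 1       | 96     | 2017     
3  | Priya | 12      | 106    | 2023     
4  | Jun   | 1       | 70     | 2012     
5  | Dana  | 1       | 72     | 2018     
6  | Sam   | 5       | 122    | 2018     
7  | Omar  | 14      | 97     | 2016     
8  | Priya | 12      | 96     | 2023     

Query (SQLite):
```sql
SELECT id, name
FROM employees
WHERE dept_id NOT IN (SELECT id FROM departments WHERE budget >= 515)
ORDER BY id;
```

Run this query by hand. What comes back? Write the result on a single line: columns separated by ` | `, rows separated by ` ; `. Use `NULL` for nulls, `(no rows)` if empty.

1 | Vik ; 3 | Priya ; 6 | Sam ; 8 | Priya

Inner query: departments.id where budget >= 515.
Outer: keep employees rows whose dept_id is not in that set.
Inner query → {1, 14}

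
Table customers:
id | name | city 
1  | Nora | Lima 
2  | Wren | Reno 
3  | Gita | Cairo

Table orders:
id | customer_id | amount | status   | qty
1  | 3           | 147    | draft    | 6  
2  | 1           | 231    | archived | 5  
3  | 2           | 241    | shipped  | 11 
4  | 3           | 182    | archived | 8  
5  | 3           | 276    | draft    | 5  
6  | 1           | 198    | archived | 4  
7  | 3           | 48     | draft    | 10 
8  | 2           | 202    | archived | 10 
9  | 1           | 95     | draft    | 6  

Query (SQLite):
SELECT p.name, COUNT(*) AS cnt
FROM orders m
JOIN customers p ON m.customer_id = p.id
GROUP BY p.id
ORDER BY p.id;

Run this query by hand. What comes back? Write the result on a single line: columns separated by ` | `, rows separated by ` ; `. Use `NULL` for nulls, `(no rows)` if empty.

Nora | 3 ; Wren | 2 ; Gita | 4

Join each orders row to its customers via customer_id.
Group joined rows by customers.id; compute COUNT(*) per group.
  1: ids {2, 6, 9} → COUNT(*)=3
  2: ids {3, 8} → COUNT(*)=2
  3: ids {1, 4, 5, 7} → COUNT(*)=4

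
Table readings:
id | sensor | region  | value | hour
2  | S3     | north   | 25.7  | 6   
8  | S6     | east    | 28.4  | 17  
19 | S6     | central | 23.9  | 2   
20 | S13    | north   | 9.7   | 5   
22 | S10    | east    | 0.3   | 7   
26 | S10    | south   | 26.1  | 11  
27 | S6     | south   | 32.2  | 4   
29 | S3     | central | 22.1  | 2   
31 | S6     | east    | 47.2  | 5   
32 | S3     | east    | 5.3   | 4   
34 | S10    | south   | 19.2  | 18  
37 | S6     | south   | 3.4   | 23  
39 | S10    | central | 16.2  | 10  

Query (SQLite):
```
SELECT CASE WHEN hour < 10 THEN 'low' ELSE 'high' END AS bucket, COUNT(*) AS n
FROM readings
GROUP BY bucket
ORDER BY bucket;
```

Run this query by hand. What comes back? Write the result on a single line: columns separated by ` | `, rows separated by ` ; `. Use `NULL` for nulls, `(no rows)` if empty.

high | 5 ; low | 8

Bucket rows by hour < 10 → 'low' else 'high'; count each bucket.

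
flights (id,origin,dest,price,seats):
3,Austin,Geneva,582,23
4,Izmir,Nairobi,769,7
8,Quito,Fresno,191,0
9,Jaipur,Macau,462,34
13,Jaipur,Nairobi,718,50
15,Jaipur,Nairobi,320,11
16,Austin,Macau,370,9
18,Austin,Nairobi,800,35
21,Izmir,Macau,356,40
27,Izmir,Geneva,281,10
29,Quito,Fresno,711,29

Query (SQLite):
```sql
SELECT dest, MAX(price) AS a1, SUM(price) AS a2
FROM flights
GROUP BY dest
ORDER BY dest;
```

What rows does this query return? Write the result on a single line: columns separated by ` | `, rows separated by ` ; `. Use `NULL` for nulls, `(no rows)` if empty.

Group flights by dest.
Per group compute: MAX(price), SUM(price).
  Fresno: ids {8, 29} → MAX(price)=711, SUM(price)=902
  Geneva: ids {3, 27} → MAX(price)=582, SUM(price)=863
  Macau: ids {9, 16, 21} → MAX(price)=462, SUM(price)=1188
  Nairobi: ids {4, 13, 15, 18} → MAX(price)=800, SUM(price)=2607

Fresno | 711 | 902 ; Geneva | 582 | 863 ; Macau | 462 | 1188 ; Nairobi | 800 | 2607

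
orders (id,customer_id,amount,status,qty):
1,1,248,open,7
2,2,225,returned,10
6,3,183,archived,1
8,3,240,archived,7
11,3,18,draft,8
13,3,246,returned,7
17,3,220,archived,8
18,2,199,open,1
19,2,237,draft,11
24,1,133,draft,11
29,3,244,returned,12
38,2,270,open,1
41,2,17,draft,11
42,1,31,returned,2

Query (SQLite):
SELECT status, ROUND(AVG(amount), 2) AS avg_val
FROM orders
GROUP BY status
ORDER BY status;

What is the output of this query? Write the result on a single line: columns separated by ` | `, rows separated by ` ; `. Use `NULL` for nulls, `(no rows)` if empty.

archived | 214.33 ; draft | 101.25 ; open | 239 ; returned | 186.5

Partition orders by status; compute ROUND(AVG(amount), 2) within each group.
  archived: ids {6, 8, 17} → ROUND(AVG(amount), 2)=214.33
  draft: ids {11, 19, 24, 41} → ROUND(AVG(amount), 2)=101.25
  open: ids {1, 18, 38} → ROUND(AVG(amount), 2)=239
  returned: ids {2, 13, 29, 42} → ROUND(AVG(amount), 2)=186.5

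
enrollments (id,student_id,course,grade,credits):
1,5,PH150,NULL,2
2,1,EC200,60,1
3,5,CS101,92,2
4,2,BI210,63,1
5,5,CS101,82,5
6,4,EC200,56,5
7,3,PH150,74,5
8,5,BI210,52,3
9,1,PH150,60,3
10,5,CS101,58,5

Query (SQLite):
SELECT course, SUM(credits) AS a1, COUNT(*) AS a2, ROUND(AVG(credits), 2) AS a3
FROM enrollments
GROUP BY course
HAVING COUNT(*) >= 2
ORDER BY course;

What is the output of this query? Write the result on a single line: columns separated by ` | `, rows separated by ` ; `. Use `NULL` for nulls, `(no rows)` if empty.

BI210 | 4 | 2 | 2 ; CS101 | 12 | 3 | 4 ; EC200 | 6 | 2 | 3 ; PH150 | 10 | 3 | 3.33

Group enrollments by course.
Per group compute: SUM(credits), COUNT(*), ROUND(AVG(credits), 2).
HAVING: drop groups with fewer than 2 rows.
  BI210: ids {4, 8} → SUM(credits)=4, COUNT(*)=2, ROUND(AVG(credits), 2)=2
  CS101: ids {3, 5, 10} → SUM(credits)=12, COUNT(*)=3, ROUND(AVG(credits), 2)=4
  EC200: ids {2, 6} → SUM(credits)=6, COUNT(*)=2, ROUND(AVG(credits), 2)=3
  PH150: ids {1, 7, 9} → SUM(credits)=10, COUNT(*)=3, ROUND(AVG(credits), 2)=3.33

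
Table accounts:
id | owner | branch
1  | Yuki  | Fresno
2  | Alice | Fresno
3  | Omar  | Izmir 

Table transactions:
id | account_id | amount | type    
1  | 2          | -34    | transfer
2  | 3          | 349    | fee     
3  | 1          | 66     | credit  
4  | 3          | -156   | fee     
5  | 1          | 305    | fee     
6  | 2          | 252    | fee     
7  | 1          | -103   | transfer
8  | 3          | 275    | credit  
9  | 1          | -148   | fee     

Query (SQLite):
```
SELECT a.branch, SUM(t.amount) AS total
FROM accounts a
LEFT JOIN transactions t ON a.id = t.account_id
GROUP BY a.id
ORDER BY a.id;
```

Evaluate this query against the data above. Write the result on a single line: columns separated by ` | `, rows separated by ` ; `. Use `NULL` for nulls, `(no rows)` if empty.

Fresno | 120 ; Fresno | 218 ; Izmir | 468

LEFT JOIN keeps every accounts row; unmatched ones get NULL for transactions columns.
Group by accounts.id and compute SUM(t.amount). SUM over an all-NULL group is NULL.
  1: ids {3, 5, 7, 9} → SUM(t.amount)=120
  2: ids {1, 6} → SUM(t.amount)=218
  3: ids {2, 4, 8} → SUM(t.amount)=468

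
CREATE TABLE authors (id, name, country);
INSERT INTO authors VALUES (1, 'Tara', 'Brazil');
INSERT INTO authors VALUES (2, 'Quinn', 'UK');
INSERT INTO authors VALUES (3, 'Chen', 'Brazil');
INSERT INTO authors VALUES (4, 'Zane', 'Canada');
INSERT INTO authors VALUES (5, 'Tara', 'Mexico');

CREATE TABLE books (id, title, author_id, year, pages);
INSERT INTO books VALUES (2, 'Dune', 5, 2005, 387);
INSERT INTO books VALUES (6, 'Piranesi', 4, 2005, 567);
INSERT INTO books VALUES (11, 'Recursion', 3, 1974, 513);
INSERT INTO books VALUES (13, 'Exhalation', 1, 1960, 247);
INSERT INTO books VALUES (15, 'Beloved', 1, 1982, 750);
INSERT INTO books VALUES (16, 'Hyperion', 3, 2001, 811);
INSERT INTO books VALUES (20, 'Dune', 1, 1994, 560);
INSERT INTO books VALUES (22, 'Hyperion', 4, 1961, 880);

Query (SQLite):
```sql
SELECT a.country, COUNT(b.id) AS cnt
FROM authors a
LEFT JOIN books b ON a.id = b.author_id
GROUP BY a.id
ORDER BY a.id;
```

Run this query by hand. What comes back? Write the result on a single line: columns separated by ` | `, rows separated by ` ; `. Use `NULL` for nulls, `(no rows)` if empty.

LEFT JOIN keeps every authors row; unmatched ones get NULL for books columns.
Group by authors.id and compute COUNT(b.id). COUNT(col) of an all-NULL group is 0.
  1: ids {13, 15, 20} → COUNT(b.id)=3
  2: ids {—} → COUNT(b.id)=0
  3: ids {11, 16} → COUNT(b.id)=2
  4: ids {6, 22} → COUNT(b.id)=2
  5: ids {2} → COUNT(b.id)=1

Brazil | 3 ; UK | 0 ; Brazil | 2 ; Canada | 2 ; Mexico | 1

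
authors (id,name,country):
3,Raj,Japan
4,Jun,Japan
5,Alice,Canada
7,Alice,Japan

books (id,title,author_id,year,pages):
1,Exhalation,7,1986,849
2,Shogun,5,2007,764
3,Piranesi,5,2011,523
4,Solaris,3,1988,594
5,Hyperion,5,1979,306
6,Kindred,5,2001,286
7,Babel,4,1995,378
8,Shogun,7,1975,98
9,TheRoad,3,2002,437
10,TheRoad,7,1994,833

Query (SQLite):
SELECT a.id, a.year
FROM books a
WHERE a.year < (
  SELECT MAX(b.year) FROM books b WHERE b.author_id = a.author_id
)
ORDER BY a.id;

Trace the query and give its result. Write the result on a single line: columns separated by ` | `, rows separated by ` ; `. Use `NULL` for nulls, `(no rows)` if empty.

For each books row a, compute MAX(year) over rows sharing a.author_id.
Keep row a if a.year < that per-group MAX.
  author_id=3: MAX(year) = 2002
  author_id=4: MAX(year) = 1995
  author_id=5: MAX(year) = 2011
  author_id=7: MAX(year) = 1994

1 | 1986 ; 2 | 2007 ; 4 | 1988 ; 5 | 1979 ; 6 | 2001 ; 8 | 1975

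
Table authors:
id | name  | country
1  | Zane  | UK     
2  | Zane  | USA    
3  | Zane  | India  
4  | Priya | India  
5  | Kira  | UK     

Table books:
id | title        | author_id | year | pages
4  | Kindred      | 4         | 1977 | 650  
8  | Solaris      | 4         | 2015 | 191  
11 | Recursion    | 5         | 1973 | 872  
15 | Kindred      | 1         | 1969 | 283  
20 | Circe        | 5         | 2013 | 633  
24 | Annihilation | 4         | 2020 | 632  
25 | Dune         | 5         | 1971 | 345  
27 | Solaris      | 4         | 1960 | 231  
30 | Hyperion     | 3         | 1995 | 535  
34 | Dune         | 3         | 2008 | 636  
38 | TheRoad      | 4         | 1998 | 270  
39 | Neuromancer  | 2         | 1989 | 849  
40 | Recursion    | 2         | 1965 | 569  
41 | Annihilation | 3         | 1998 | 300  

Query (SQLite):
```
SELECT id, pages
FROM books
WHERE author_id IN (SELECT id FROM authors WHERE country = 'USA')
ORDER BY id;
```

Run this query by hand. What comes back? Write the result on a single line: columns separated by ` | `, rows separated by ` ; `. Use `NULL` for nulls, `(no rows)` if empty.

39 | 849 ; 40 | 569

Inner query: authors.id where country = 'USA'.
Outer: keep books rows whose author_id is in that set.
Inner query → {2}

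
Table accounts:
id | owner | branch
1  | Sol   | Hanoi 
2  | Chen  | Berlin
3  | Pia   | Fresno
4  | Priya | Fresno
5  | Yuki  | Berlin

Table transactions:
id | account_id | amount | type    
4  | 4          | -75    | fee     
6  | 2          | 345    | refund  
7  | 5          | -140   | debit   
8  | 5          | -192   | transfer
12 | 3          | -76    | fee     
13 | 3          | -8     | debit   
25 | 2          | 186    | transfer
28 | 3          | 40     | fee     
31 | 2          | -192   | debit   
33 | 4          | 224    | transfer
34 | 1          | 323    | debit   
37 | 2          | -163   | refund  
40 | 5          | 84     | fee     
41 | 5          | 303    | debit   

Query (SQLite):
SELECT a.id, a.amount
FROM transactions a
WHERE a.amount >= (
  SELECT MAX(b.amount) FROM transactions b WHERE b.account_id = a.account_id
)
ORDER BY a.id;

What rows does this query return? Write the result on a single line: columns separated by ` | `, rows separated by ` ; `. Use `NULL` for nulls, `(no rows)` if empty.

6 | 345 ; 28 | 40 ; 33 | 224 ; 34 | 323 ; 41 | 303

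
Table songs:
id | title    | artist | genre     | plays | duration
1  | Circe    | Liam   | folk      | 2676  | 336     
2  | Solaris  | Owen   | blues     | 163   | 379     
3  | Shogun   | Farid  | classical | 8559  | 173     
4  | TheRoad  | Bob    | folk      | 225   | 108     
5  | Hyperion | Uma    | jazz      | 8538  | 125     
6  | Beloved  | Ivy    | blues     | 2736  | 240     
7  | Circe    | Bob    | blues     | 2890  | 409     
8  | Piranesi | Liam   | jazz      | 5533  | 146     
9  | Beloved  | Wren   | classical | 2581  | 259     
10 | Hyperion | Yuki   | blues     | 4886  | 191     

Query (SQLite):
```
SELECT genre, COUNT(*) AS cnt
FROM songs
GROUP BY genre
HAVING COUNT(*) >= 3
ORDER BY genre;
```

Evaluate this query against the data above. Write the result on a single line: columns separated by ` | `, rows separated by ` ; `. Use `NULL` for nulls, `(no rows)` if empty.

Partition songs by genre; compute COUNT(*) within each group.
HAVING: keep groups with count ≥ 3.
  blues: ids {2, 6, 7, 10} → COUNT(*)=4
  classical: ids {3, 9} → COUNT(*)=2
  folk: ids {1, 4} → COUNT(*)=2
  jazz: ids {5, 8} → COUNT(*)=2

blues | 4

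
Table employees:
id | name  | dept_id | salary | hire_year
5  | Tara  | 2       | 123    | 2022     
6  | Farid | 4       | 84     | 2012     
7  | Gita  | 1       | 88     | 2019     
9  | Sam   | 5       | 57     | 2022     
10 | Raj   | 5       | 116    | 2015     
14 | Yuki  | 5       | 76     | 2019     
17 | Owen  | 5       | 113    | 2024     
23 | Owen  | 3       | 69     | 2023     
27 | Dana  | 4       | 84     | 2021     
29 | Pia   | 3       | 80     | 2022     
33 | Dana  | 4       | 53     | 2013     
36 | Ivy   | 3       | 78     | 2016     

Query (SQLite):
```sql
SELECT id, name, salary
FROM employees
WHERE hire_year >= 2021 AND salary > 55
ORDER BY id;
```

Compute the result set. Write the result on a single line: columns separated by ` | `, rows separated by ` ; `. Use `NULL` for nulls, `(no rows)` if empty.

5 | Tara | 123 ; 9 | Sam | 57 ; 17 | Owen | 113 ; 23 | Owen | 69 ; 27 | Dana | 84 ; 29 | Pia | 80

hire_year >= 2021: ids {5, 9, 17, 23, 27, 29}
salary > 55: ids {5, 6, 7, 9, 10, 14, 17, 23, 27, 29, 36}
Combine with AND.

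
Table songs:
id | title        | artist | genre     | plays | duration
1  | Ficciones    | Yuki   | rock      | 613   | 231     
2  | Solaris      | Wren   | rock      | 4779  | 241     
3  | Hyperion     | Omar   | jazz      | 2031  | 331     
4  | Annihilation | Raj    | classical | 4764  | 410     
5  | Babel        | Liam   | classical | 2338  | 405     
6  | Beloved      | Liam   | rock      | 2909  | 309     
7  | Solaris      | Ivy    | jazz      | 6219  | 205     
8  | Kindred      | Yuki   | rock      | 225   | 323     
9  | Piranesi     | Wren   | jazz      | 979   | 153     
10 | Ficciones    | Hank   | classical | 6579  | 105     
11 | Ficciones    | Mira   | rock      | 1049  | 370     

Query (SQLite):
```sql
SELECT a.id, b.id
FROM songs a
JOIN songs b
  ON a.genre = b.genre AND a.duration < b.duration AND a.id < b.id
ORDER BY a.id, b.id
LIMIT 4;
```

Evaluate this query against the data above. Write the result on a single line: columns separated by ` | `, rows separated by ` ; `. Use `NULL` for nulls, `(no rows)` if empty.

Pairs (a,b) with same genre, a.duration < b.duration, a.id < b.id.
genre groups: classical:{4,5,10} jazz:{3,7,9} rock:{1,2,6,8,11}
Ordered by (a.id, b.id); first 4.

1 | 2 ; 1 | 6 ; 1 | 8 ; 1 | 11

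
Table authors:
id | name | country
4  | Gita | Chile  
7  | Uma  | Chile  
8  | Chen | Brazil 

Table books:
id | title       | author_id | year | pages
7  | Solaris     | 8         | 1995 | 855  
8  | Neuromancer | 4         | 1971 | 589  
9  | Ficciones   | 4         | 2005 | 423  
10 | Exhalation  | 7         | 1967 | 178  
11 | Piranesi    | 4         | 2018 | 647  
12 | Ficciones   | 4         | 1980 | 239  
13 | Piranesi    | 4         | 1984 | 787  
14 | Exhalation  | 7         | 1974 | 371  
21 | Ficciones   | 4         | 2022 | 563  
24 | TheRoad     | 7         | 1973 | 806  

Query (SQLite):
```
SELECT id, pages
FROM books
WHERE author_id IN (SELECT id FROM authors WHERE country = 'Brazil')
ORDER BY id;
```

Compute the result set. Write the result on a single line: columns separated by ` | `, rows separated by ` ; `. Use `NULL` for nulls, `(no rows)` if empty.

7 | 855

Inner query: authors.id where country = 'Brazil'.
Outer: keep books rows whose author_id is in that set.
Inner query → {8}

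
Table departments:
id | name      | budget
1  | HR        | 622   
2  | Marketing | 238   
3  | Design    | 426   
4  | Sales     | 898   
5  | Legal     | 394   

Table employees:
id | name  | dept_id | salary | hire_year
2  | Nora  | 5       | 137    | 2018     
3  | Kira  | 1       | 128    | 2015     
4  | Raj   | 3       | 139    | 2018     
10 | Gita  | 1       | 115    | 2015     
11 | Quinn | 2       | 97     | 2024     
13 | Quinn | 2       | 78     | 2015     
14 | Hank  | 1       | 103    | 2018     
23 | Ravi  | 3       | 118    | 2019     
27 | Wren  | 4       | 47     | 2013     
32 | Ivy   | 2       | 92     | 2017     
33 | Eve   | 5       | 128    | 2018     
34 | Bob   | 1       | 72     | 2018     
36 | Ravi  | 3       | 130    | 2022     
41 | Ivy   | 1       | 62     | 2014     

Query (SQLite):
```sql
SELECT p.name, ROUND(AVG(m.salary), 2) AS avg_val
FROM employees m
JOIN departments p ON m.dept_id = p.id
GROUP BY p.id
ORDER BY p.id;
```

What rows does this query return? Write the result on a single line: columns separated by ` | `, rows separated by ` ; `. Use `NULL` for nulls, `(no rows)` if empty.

HR | 96 ; Marketing | 89 ; Design | 129 ; Sales | 47 ; Legal | 132.5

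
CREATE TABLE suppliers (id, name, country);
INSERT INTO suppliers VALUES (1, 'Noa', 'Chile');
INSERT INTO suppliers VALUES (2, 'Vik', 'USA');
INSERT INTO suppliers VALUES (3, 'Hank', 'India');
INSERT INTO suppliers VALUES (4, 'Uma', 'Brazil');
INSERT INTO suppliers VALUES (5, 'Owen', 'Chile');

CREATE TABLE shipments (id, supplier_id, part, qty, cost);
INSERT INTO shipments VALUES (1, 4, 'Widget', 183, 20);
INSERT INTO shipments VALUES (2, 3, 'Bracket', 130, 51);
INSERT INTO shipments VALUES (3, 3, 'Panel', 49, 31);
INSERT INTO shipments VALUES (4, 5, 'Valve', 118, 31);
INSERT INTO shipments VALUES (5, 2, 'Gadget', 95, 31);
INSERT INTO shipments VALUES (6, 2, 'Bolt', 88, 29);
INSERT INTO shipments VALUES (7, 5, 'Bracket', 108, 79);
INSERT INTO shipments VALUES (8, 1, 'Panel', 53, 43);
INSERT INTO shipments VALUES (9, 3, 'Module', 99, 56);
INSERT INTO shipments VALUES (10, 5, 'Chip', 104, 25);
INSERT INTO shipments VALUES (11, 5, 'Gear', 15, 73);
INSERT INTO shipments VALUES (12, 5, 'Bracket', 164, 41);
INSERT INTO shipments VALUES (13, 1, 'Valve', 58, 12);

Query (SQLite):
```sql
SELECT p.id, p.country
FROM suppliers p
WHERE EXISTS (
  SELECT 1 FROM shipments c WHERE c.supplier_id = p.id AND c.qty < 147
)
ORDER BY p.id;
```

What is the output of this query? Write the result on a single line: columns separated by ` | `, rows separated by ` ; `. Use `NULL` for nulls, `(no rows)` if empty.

1 | Chile ; 2 | USA ; 3 | India ; 5 | Chile

For each suppliers row, check whether any shipments with matching supplier_id has qty < 147.
Keep rows where that is true.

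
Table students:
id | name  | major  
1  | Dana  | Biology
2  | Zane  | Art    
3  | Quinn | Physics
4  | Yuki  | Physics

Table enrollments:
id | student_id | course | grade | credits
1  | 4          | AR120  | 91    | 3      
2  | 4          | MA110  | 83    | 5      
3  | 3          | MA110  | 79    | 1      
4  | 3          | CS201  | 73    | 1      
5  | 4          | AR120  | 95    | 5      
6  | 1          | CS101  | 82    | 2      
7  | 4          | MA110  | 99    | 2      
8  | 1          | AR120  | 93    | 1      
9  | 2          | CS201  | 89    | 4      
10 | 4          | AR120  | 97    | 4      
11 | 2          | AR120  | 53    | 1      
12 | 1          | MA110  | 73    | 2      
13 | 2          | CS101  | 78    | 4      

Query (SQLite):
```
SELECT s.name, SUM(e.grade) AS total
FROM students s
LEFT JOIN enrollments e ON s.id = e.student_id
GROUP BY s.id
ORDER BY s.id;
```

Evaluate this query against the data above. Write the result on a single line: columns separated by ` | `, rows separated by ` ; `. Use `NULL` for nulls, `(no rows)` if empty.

Dana | 248 ; Zane | 220 ; Quinn | 152 ; Yuki | 465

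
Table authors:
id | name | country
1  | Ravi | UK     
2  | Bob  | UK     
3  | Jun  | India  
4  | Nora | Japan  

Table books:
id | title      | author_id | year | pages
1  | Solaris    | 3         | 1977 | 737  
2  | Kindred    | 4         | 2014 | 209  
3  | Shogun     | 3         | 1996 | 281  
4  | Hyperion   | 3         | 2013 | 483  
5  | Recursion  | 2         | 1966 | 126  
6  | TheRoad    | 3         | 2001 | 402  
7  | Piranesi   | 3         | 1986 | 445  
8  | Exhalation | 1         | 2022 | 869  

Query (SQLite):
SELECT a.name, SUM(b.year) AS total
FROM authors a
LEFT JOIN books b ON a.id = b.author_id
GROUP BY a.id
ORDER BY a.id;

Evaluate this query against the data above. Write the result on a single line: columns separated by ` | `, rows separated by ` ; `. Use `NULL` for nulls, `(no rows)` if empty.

Ravi | 2022 ; Bob | 1966 ; Jun | 9973 ; Nora | 2014

LEFT JOIN keeps every authors row; unmatched ones get NULL for books columns.
Group by authors.id and compute SUM(b.year). SUM over an all-NULL group is NULL.
  1: ids {8} → SUM(b.year)=2022
  2: ids {5} → SUM(b.year)=1966
  3: ids {1, 3, 4, 6, 7} → SUM(b.year)=9973
  4: ids {2} → SUM(b.year)=2014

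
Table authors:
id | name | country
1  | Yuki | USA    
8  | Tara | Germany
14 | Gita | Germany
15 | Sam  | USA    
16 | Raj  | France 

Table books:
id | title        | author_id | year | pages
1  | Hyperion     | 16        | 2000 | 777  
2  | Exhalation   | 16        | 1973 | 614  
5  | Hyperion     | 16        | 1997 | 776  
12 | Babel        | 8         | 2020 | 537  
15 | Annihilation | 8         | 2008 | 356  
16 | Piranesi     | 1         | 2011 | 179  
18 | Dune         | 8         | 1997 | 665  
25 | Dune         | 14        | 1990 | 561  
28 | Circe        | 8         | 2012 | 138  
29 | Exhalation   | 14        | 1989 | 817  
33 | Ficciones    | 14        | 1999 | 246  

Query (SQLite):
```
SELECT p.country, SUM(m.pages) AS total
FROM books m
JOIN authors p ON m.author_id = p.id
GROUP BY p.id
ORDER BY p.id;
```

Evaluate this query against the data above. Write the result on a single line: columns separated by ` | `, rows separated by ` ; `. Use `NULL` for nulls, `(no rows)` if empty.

USA | 179 ; Germany | 1696 ; Germany | 1624 ; France | 2167

Join each books row to its authors via author_id.
Group joined rows by authors.id; compute SUM(m.pages) per group.
  1: ids {16} → SUM(m.pages)=179
  8: ids {12, 15, 18, 28} → SUM(m.pages)=1696
  14: ids {25, 29, 33} → SUM(m.pages)=1624
  16: ids {1, 2, 5} → SUM(m.pages)=2167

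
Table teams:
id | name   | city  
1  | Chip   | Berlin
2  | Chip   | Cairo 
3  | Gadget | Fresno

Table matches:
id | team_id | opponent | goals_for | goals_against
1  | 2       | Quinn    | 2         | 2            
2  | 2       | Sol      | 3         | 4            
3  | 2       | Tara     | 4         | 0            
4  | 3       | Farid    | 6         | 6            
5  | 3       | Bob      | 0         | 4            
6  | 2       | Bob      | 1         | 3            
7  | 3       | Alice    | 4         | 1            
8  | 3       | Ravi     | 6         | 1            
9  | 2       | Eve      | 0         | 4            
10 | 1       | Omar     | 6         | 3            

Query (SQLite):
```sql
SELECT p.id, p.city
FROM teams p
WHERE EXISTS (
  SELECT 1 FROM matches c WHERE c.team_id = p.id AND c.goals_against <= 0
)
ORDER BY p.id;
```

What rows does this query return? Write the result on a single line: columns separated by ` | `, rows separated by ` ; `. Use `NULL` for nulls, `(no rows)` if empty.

For each teams row, check whether any matches with matching team_id has goals_against <= 0.
Keep rows where that is true.

2 | Cairo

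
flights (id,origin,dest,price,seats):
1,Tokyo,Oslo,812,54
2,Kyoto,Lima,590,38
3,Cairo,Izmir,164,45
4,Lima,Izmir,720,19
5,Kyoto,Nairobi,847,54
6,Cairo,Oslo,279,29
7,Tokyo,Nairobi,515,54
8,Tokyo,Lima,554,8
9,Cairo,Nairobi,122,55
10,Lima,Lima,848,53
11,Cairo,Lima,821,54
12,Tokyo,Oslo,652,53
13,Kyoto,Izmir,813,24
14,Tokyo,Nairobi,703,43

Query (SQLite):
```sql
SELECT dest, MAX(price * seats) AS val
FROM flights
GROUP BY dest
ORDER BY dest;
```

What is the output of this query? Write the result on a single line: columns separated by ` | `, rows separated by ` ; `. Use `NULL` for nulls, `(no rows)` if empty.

Izmir | 19512 ; Lima | 44944 ; Nairobi | 45738 ; Oslo | 43848

For each row compute price * seats.
Group by dest; take MAX of the expression per group.
  Izmir: ids {3, 4, 13} → MAX(price * seats)=19512
  Lima: ids {2, 8, 10, 11} → MAX(price * seats)=44944
  Nairobi: ids {5, 7, 9, 14} → MAX(price * seats)=45738
  Oslo: ids {1, 6, 12} → MAX(price * seats)=43848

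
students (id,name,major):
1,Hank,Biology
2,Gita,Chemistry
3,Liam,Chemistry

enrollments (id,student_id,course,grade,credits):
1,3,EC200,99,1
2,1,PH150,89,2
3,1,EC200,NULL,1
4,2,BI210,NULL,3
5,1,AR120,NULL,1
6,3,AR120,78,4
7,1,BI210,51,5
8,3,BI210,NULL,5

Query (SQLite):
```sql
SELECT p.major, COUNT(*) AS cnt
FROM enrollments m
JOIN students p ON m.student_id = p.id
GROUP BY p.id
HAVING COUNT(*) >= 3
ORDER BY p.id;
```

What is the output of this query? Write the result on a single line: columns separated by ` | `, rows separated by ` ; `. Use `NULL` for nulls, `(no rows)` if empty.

Join each enrollments row to its students via student_id.
Group joined rows by students.id; compute COUNT(*) per group.
HAVING: keep groups with count ≥ 3.
  1: ids {2, 3, 5, 7} → COUNT(*)=4
  2: ids {4} → COUNT(*)=1
  3: ids {1, 6, 8} → COUNT(*)=3

Biology | 4 ; Chemistry | 3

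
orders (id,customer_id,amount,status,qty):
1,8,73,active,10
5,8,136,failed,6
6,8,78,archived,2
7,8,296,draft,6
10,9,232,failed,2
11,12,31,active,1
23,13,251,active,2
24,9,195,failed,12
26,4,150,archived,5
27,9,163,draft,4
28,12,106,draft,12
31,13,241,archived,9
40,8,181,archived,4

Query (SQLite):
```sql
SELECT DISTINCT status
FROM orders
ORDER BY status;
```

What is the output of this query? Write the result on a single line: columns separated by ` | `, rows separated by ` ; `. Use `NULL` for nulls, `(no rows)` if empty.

Collect distinct status values from orders.

active ; archived ; draft ; failed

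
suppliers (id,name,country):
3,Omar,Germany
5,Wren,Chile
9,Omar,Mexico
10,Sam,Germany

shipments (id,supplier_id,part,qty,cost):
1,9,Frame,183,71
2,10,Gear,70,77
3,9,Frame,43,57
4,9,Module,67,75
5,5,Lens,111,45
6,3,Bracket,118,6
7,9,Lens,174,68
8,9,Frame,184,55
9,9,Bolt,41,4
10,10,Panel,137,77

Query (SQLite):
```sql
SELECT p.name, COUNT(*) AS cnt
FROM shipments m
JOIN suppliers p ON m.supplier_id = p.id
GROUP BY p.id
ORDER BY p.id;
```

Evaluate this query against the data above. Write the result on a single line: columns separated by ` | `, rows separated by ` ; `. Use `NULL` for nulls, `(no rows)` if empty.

Omar | 1 ; Wren | 1 ; Omar | 6 ; Sam | 2

Join each shipments row to its suppliers via supplier_id.
Group joined rows by suppliers.id; compute COUNT(*) per group.
  3: ids {6} → COUNT(*)=1
  5: ids {5} → COUNT(*)=1
  9: ids {1, 3, 4, 7, 8, 9} → COUNT(*)=6
  10: ids {2, 10} → COUNT(*)=2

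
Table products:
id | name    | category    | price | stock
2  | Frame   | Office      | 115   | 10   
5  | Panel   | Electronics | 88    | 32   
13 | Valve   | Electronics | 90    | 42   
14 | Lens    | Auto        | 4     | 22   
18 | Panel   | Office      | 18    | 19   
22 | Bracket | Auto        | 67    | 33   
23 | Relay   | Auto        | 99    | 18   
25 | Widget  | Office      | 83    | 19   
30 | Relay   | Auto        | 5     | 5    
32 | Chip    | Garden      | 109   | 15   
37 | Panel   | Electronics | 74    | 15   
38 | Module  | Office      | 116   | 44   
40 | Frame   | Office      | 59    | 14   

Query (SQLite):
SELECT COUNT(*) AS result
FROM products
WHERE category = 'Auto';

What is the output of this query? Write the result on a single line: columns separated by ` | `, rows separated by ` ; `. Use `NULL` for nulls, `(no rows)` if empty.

4

Rows where category='Auto' → stock values: [22, 33, 18, 5].
COUNT(*) counts rows → 4.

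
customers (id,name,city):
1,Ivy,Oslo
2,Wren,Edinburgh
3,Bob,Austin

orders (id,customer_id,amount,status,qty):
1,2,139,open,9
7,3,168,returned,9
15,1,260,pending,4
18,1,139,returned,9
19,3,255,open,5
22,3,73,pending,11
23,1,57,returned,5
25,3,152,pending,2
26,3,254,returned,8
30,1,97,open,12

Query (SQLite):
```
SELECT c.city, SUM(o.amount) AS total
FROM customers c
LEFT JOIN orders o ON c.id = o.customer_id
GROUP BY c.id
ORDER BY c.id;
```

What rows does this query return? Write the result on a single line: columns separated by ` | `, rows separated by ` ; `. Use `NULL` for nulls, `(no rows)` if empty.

LEFT JOIN keeps every customers row; unmatched ones get NULL for orders columns.
Group by customers.id and compute SUM(o.amount). SUM over an all-NULL group is NULL.
  1: ids {15, 18, 23, 30} → SUM(o.amount)=553
  2: ids {1} → SUM(o.amount)=139
  3: ids {7, 19, 22, 25, 26} → SUM(o.amount)=902

Oslo | 553 ; Edinburgh | 139 ; Austin | 902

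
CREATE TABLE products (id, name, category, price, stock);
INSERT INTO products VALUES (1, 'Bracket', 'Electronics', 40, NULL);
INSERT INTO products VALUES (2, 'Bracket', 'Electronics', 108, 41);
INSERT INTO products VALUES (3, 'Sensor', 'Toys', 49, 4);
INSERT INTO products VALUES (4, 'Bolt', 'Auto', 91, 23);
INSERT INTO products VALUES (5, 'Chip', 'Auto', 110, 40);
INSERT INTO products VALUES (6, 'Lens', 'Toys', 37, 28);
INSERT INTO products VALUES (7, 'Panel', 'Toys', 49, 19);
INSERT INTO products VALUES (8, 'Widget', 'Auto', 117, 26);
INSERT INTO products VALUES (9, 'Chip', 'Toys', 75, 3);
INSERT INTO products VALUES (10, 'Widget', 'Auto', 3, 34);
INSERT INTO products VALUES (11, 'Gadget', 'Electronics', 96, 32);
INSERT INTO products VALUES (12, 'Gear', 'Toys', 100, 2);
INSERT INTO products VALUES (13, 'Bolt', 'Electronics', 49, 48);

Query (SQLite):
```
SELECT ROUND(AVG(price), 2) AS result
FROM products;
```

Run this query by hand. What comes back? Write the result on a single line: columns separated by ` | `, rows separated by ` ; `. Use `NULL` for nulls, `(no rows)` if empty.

All price values: [40, 108, 49, 91, 110, 37, 49, 117, 75, 3, 96, 100, 49].
AVG = 924 / 13 (rounded to 2 dp).

71.08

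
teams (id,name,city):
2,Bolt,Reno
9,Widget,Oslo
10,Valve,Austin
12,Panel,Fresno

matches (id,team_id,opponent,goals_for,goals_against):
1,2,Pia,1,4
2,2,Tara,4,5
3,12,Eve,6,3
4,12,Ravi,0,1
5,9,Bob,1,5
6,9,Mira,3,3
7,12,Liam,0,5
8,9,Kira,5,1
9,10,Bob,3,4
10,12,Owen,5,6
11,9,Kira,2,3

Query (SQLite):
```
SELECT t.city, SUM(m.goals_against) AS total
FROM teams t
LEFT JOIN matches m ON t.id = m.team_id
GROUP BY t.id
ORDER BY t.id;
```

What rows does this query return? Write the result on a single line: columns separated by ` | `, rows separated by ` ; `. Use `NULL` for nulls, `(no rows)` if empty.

Reno | 9 ; Oslo | 12 ; Austin | 4 ; Fresno | 15

LEFT JOIN keeps every teams row; unmatched ones get NULL for matches columns.
Group by teams.id and compute SUM(m.goals_against). SUM over an all-NULL group is NULL.
  2: ids {1, 2} → SUM(m.goals_against)=9
  9: ids {5, 6, 8, 11} → SUM(m.goals_against)=12
  10: ids {9} → SUM(m.goals_against)=4
  12: ids {3, 4, 7, 10} → SUM(m.goals_against)=15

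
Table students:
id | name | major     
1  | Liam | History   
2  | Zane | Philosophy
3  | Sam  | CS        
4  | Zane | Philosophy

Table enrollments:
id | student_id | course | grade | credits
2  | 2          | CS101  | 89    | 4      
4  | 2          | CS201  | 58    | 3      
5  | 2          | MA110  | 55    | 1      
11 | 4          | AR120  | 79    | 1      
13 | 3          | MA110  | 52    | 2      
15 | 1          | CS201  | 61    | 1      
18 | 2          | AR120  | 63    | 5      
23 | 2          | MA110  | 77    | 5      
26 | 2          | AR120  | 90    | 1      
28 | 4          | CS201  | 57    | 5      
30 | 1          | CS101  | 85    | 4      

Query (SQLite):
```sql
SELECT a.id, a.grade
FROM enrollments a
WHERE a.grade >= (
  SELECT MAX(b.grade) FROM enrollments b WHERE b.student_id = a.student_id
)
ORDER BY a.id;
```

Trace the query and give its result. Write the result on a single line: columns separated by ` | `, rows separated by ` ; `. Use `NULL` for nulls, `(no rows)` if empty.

For each enrollments row a, compute MAX(grade) over rows sharing a.student_id.
Keep row a if a.grade >= that per-group MAX.
  student_id=1: MAX(grade) = 85
  student_id=2: MAX(grade) = 90
  student_id=3: MAX(grade) = 52
  student_id=4: MAX(grade) = 79

11 | 79 ; 13 | 52 ; 26 | 90 ; 30 | 85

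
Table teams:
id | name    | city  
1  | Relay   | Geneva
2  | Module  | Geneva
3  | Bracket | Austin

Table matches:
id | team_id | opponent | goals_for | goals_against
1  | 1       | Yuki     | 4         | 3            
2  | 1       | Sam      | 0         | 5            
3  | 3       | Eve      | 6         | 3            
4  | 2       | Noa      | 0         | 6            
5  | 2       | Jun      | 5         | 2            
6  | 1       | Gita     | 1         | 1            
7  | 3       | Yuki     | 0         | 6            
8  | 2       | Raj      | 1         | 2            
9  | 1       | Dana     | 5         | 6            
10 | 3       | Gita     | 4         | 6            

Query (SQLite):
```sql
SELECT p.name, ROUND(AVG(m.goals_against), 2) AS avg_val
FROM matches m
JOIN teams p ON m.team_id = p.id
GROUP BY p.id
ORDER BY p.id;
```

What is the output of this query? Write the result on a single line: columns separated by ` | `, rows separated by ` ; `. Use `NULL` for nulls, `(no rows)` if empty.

Join each matches row to its teams via team_id.
Group joined rows by teams.id; compute ROUND(AVG(m.goals_against), 2) per group.
  1: ids {1, 2, 6, 9} → ROUND(AVG(m.goals_against), 2)=3.75
  2: ids {4, 5, 8} → ROUND(AVG(m.goals_against), 2)=3.33
  3: ids {3, 7, 10} → ROUND(AVG(m.goals_against), 2)=5

Relay | 3.75 ; Module | 3.33 ; Bracket | 5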